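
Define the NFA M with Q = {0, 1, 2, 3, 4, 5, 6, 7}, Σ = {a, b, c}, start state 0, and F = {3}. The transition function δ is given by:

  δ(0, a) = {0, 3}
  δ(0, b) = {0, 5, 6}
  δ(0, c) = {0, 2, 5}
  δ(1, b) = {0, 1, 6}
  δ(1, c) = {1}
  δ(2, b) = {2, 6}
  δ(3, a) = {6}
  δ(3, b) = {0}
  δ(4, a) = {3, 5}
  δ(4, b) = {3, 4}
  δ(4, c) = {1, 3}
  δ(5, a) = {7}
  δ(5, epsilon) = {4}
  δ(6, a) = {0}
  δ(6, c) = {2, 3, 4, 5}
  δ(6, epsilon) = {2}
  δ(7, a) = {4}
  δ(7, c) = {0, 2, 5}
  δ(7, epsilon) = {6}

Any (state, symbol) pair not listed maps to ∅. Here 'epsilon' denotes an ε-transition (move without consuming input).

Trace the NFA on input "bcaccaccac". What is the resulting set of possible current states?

{0, 1, 2, 3, 4, 5}

Start in {0}.
Read 'b': {0} → {0, 2, 4, 5, 6}.
Read 'c': {0, 2, 4, 5, 6} → {0, 1, 2, 3, 4, 5}.
Read 'a': {0, 1, 2, 3, 4, 5} → {0, 2, 3, 4, 5, 6, 7}.
Read 'c': {0, 2, 3, 4, 5, 6, 7} → {0, 1, 2, 3, 4, 5}.
Read 'c': {0, 1, 2, 3, 4, 5} → {0, 1, 2, 3, 4, 5}.
Read 'a': {0, 1, 2, 3, 4, 5} → {0, 2, 3, 4, 5, 6, 7}.
Read 'c': {0, 2, 3, 4, 5, 6, 7} → {0, 1, 2, 3, 4, 5}.
Read 'c': {0, 1, 2, 3, 4, 5} → {0, 1, 2, 3, 4, 5}.
Read 'a': {0, 1, 2, 3, 4, 5} → {0, 2, 3, 4, 5, 6, 7}.
Read 'c': {0, 2, 3, 4, 5, 6, 7} → {0, 1, 2, 3, 4, 5}.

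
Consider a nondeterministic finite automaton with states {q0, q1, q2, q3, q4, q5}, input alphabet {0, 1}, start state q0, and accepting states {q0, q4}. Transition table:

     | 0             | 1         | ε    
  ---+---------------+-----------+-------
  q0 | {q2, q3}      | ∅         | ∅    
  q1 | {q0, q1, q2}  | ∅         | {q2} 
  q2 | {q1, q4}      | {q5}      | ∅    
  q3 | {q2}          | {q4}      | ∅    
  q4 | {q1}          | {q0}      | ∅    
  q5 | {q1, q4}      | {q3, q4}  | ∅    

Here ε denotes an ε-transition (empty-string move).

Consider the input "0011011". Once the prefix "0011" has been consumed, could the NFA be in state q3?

Yes

Start in {q0}.
Read '0': {q0} → {q2, q3}.
Read '0': {q2, q3} → {q1, q2, q4}.
Read '1': {q1, q2, q4} → {q0, q5}.
Read '1': {q0, q5} → {q3, q4}.
State q3 is in {q3, q4}.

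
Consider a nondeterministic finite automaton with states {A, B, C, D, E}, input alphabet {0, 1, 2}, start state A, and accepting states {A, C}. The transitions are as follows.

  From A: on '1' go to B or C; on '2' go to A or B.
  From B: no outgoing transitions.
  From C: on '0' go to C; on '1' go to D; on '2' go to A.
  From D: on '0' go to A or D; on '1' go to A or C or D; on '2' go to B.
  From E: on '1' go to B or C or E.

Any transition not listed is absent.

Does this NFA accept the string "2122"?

Yes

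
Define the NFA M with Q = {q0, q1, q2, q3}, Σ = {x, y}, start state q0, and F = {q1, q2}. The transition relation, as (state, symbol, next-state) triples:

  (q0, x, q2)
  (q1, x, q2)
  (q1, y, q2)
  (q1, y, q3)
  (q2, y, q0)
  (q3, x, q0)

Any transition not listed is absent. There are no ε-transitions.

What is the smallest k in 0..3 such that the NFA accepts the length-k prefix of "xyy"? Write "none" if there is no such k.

1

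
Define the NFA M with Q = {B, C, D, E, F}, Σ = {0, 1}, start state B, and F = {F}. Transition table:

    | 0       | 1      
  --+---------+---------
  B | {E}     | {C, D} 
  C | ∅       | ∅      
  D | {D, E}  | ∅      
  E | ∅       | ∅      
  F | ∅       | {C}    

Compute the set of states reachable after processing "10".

{D, E}

Start in {B}.
Read '1': B→{C, D}; now {C, D}.
Read '0': C→∅, D→{D, E}; now {D, E}.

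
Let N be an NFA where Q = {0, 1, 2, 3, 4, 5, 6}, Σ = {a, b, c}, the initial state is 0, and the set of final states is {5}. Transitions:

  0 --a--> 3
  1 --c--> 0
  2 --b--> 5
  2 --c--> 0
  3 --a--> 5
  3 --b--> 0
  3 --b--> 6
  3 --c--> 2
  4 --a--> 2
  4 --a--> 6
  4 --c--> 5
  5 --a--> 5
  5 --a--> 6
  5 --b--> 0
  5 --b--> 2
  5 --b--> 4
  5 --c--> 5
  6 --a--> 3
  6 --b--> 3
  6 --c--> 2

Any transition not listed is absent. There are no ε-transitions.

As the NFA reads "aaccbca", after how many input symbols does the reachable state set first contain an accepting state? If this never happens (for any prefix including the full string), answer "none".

2

Start in {0}.
Read 'a': 0→{3}; now {3}.
Read 'a': 3→{5}; now {5}.
None of the earlier sets intersect F, but {5} does.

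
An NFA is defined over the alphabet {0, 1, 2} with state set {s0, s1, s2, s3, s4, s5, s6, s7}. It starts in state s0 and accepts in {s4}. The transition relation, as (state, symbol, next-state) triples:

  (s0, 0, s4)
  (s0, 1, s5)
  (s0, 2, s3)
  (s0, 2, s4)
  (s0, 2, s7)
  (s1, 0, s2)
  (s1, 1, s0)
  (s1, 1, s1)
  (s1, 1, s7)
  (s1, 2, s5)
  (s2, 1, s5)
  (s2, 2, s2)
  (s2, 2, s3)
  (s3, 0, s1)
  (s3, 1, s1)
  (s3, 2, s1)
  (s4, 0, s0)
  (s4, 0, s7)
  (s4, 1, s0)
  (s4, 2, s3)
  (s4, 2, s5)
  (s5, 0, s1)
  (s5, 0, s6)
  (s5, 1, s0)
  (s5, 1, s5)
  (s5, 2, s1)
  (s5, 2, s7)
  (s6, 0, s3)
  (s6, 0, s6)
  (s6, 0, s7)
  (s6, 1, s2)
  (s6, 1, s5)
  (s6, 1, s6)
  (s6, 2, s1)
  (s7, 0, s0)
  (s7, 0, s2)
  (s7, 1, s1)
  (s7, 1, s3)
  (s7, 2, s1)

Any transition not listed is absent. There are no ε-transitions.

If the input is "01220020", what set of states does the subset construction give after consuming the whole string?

{s1, s2}

Start in {s0}.
Read '0': s0→{s4}; now {s4}.
Read '1': s4→{s0}; now {s0}.
Read '2': s0→{s3, s4, s7}; now {s3, s4, s7}.
Read '2': s3→{s1}, s4→{s3, s5}, s7→{s1}; now {s1, s3, s5}.
Read '0': s1→{s2}, s3→{s1}, s5→{s1, s6}; now {s1, s2, s6}.
Read '0': s1→{s2}, s2→∅, s6→{s3, s6, s7}; now {s2, s3, s6, s7}.
Read '2': s2→{s2, s3}, s3→{s1}, s6→{s1}, s7→{s1}; now {s1, s2, s3}.
Read '0': s1→{s2}, s2→∅, s3→{s1}; now {s1, s2}.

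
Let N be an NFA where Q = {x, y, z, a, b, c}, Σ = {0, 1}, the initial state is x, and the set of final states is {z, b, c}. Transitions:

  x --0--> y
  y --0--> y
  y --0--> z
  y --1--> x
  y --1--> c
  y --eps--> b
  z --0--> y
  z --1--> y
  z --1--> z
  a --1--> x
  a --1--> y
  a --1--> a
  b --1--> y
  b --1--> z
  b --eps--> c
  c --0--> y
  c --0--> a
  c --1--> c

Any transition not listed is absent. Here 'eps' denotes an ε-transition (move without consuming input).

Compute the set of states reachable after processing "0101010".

Start in {x}.
Read '0': x→{y}; union {y}; ε-closure = {y, b, c}.
Read '1': y→{x, c}, b→{y, z}, c→{c}; union {x, y, z, c}; ε-closure = {x, y, z, b, c}.
Read '0': x→{y}, y→{y, z}, z→{y}, b→∅, c→{y, a}; union {y, z, a}; ε-closure = {y, z, a, b, c}.
Read '1': y→{x, c}, z→{y, z}, a→{x, y, a}, b→{y, z}, c→{c}; union {x, y, z, a, c}; ε-closure = {x, y, z, a, b, c}.
Read '0': x→{y}, y→{y, z}, z→{y}, a→∅, b→∅, c→{y, a}; union {y, z, a}; ε-closure = {y, z, a, b, c}.
Read '1': y→{x, c}, z→{y, z}, a→{x, y, a}, b→{y, z}, c→{c}; union {x, y, z, a, c}; ε-closure = {x, y, z, a, b, c}.
Read '0': x→{y}, y→{y, z}, z→{y}, a→∅, b→∅, c→{y, a}; union {y, z, a}; ε-closure = {y, z, a, b, c}.

{y, z, a, b, c}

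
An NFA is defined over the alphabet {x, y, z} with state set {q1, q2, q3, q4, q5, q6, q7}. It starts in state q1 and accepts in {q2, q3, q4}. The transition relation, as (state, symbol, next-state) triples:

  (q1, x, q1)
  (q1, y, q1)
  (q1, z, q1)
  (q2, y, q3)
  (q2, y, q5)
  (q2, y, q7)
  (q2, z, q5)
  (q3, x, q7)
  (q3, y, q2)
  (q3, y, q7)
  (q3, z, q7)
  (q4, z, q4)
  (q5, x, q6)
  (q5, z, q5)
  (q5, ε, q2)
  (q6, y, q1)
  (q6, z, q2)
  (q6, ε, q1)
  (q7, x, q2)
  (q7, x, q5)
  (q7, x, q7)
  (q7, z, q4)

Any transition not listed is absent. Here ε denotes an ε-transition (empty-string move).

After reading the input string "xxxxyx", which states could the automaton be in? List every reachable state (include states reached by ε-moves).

{q1}

Start in {q1}.
Read 'x': q1→{q1}; now {q1}.
Read 'x': q1→{q1}; now {q1}.
Read 'x': q1→{q1}; now {q1}.
Read 'x': q1→{q1}; now {q1}.
Read 'y': q1→{q1}; now {q1}.
Read 'x': q1→{q1}; now {q1}.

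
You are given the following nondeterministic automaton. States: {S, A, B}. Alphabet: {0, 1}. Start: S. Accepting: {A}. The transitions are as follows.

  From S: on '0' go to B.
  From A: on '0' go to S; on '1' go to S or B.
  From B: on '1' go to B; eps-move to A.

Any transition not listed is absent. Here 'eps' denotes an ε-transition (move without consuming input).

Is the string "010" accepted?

Yes

Start in {S}.
Read '0': S→{B}; union {B}; ε-closure = {A, B}.
Read '1': A→{S, B}, B→{B}; union {S, B}; ε-closure = {S, A, B}.
Read '0': S→{B}, A→{S}, B→∅; union {S, B}; ε-closure = {S, A, B}.
The final set {S, A, B} contains the accepting state A.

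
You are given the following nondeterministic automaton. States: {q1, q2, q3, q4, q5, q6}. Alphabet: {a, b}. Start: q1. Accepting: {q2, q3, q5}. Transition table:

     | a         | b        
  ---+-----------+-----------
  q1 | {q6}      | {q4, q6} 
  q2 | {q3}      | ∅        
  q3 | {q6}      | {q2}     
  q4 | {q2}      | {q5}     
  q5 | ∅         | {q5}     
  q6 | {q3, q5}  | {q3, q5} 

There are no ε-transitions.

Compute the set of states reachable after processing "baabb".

Start in {q1}.
Read 'b': q1→{q4, q6}; now {q4, q6}.
Read 'a': q4→{q2}, q6→{q3, q5}; now {q2, q3, q5}.
Read 'a': q2→{q3}, q3→{q6}, q5→∅; now {q3, q6}.
Read 'b': q3→{q2}, q6→{q3, q5}; now {q2, q3, q5}.
Read 'b': q2→∅, q3→{q2}, q5→{q5}; now {q2, q5}.

{q2, q5}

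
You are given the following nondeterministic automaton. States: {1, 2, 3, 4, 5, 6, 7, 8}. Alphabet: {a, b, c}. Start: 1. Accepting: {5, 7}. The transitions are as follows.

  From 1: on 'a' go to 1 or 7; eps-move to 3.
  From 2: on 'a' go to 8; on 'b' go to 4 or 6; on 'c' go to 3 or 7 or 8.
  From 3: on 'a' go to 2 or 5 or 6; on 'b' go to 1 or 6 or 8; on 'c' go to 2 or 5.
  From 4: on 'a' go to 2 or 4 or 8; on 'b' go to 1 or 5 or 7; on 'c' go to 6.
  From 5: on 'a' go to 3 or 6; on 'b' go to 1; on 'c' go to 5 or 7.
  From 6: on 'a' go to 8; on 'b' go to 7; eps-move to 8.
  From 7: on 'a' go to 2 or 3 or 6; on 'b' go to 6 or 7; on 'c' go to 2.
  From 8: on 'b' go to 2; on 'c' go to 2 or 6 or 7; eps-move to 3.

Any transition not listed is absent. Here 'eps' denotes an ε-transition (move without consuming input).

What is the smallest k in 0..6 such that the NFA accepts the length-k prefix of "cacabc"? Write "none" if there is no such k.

Start: ε-closure({1}) = {1, 3}.
Read 'c': {1, 3} → {2, 5}.
None of the earlier sets intersect F, but {2, 5} does.

1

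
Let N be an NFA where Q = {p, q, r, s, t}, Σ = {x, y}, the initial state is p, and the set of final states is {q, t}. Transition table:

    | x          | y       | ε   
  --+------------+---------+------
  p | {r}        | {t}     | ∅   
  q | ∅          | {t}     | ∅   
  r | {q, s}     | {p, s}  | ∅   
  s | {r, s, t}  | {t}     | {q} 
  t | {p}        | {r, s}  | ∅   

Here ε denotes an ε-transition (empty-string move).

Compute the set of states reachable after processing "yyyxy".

{p, q, r, s, t}

Start in {p}.
Read 'y': {p} → {t}.
Read 'y': {t} → {q, r, s}.
Read 'y': {q, r, s} → {p, q, s, t}.
Read 'x': {p, q, s, t} → {p, q, r, s, t}.
Read 'y': {p, q, r, s, t} → {p, q, r, s, t}.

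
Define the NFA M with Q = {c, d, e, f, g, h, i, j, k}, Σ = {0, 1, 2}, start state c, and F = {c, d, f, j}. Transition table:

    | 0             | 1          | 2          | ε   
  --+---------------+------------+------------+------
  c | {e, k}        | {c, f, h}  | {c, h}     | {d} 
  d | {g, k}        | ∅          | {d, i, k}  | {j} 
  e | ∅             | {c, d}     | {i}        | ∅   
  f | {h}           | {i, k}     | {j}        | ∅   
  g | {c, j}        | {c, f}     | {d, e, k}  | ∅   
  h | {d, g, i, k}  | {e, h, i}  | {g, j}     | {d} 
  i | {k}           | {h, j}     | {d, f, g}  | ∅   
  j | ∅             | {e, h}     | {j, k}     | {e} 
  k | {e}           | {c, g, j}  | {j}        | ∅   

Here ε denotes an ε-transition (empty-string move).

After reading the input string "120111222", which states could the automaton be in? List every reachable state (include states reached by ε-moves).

{c, d, e, f, g, h, i, j, k}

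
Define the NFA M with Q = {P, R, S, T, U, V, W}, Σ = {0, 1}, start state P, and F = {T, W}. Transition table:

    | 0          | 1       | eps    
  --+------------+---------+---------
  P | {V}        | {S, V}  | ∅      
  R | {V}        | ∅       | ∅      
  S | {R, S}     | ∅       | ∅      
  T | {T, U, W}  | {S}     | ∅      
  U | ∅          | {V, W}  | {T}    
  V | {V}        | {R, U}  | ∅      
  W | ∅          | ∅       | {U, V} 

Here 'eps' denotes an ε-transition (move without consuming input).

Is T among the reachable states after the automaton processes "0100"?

Start in {P}.
Read '0': {P} → {V}.
Read '1': {V} → {R, T, U}.
Read '0': {R, T, U} → {T, U, V, W}.
Read '0': {T, U, V, W} → {T, U, V, W}.
State T is in {T, U, V, W}.

Yes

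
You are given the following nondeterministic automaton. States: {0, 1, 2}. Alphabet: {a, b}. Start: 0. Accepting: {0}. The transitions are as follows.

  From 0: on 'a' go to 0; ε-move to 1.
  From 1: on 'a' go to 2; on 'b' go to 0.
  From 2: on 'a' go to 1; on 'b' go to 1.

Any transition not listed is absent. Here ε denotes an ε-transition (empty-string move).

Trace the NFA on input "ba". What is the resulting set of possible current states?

Start: ε-closure({0}) = {0, 1}.
Read 'b': 0→∅, 1→{0}; union {0}; ε-closure = {0, 1}.
Read 'a': 0→{0}, 1→{2}; union {0, 2}; ε-closure = {0, 1, 2}.

{0, 1, 2}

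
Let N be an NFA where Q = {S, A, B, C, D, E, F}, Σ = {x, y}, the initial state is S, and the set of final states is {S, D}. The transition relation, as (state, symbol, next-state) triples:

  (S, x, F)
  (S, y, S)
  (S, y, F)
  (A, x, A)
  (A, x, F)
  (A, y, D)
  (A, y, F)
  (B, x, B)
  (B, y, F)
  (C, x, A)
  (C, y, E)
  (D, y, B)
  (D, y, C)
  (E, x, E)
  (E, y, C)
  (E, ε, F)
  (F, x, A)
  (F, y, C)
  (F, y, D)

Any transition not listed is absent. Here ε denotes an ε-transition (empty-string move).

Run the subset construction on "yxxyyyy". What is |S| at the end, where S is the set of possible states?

Start in {S}.
Read 'y': {S} → {S, F}.
Read 'x': {S, F} → {A, F}.
Read 'x': {A, F} → {A, F}.
Read 'y': {A, F} → {C, D, F}.
Read 'y': {C, D, F} → {B, C, D, E, F}.
Read 'y': {B, C, D, E, F} → {B, C, D, E, F}.
Read 'y': {B, C, D, E, F} → {B, C, D, E, F}.
That set has 5 states.

5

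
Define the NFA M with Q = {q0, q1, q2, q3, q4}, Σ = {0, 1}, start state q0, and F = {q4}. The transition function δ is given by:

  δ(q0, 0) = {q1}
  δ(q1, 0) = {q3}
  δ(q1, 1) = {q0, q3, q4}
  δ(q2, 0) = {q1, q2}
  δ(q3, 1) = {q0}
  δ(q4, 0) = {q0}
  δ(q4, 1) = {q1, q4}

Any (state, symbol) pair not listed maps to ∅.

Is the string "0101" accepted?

Yes

Start in {q0}.
Read '0': q0→{q1}; now {q1}.
Read '1': q1→{q0, q3, q4}; now {q0, q3, q4}.
Read '0': q0→{q1}, q3→∅, q4→{q0}; now {q0, q1}.
Read '1': q0→∅, q1→{q0, q3, q4}; now {q0, q3, q4}.
The final set {q0, q3, q4} contains the accepting state q4.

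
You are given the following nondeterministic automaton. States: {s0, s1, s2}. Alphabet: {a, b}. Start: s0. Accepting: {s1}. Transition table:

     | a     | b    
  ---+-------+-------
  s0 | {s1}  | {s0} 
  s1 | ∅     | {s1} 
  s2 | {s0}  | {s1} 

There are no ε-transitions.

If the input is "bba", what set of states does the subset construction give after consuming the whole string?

Start in {s0}.
Read 'b': {s0} → {s0}.
Read 'b': {s0} → {s0}.
Read 'a': {s0} → {s1}.

{s1}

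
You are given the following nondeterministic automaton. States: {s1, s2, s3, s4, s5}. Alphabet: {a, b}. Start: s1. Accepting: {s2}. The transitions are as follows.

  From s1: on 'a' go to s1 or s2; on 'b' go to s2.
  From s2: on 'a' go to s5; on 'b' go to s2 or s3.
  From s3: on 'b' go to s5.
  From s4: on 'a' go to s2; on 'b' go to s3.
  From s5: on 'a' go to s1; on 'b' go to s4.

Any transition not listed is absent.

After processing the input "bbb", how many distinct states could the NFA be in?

Start in {s1}.
Read 'b': {s1} → {s2}.
Read 'b': {s2} → {s2, s3}.
Read 'b': {s2, s3} → {s2, s3, s5}.
That set has 3 states.

3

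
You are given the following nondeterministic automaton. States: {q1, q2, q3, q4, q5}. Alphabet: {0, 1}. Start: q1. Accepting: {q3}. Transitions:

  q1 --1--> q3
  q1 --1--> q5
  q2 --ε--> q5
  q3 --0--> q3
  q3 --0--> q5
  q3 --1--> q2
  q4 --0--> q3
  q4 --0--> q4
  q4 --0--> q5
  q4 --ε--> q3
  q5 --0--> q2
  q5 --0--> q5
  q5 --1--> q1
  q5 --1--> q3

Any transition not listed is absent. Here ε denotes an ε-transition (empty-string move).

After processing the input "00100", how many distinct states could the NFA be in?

Start in {q1}.
Read '0': {q1} → ∅.
The set is empty and remains empty for the remaining 4 symbols.
That set has 0 states.

0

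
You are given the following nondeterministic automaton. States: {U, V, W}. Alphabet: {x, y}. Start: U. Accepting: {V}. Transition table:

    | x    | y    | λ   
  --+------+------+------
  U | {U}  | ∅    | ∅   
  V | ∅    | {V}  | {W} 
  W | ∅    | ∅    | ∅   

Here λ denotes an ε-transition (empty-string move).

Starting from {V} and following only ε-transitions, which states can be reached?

Begin with {V}.
ε-move V → W; add W.

{V, W}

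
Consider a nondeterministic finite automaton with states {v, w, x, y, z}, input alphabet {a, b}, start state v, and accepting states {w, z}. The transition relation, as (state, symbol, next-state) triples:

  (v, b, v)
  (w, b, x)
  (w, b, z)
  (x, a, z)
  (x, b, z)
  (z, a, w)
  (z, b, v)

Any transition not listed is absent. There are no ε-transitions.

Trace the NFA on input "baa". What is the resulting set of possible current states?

Start in {v}.
Read 'b': {v} → {v}.
Read 'a': {v} → ∅.
The set is empty and remains empty for the remaining 1 symbol.

∅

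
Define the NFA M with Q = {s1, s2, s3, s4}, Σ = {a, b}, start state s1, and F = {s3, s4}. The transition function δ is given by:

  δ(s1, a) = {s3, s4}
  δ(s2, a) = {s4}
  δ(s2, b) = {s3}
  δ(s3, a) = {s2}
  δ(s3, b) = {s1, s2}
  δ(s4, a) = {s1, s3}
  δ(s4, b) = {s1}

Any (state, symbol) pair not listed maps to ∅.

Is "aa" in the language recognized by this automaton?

Yes

Start in {s1}.
Read 'a': s1→{s3, s4}; now {s3, s4}.
Read 'a': s3→{s2}, s4→{s1, s3}; now {s1, s2, s3}.
The final set {s1, s2, s3} contains the accepting state s3.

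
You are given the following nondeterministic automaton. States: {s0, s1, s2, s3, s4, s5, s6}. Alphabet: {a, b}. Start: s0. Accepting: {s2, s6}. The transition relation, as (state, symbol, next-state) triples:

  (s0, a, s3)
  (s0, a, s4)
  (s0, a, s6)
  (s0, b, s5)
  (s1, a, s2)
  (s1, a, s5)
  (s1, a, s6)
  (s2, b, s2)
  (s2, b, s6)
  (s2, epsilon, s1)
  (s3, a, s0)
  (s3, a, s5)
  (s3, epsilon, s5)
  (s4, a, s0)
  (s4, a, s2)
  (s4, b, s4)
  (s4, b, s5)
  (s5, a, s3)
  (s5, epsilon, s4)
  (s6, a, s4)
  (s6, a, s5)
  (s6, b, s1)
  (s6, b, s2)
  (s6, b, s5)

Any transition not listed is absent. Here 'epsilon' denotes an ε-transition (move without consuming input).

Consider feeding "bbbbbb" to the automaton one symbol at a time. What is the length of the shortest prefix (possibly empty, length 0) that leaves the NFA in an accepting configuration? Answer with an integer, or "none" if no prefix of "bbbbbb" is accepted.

none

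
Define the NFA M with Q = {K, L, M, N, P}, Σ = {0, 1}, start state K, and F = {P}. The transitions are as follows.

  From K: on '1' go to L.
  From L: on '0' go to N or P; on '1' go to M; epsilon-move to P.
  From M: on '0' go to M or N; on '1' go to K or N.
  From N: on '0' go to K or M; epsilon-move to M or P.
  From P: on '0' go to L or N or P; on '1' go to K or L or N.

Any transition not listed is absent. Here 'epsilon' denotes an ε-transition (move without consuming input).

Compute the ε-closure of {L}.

Begin with {L}.
ε-move L → P; add P.

{L, P}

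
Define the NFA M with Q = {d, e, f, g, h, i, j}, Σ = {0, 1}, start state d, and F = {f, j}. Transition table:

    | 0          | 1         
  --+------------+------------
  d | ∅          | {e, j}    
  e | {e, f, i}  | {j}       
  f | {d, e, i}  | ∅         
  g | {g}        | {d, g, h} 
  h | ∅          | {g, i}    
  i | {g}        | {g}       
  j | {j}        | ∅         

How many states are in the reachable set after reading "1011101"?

Start in {d}.
Read '1': d→{e, j}; now {e, j}.
Read '0': e→{e, f, i}, j→{j}; now {e, f, i, j}.
Read '1': e→{j}, f→∅, i→{g}, j→∅; now {g, j}.
Read '1': g→{d, g, h}, j→∅; now {d, g, h}.
Read '1': d→{e, j}, g→{d, g, h}, h→{g, i}; now {d, e, g, h, i, j}.
Read '0': d→∅, e→{e, f, i}, g→{g}, h→∅, i→{g}, j→{j}; now {e, f, g, i, j}.
Read '1': e→{j}, f→∅, g→{d, g, h}, i→{g}, j→∅; now {d, g, h, j}.
That set has 4 states.

4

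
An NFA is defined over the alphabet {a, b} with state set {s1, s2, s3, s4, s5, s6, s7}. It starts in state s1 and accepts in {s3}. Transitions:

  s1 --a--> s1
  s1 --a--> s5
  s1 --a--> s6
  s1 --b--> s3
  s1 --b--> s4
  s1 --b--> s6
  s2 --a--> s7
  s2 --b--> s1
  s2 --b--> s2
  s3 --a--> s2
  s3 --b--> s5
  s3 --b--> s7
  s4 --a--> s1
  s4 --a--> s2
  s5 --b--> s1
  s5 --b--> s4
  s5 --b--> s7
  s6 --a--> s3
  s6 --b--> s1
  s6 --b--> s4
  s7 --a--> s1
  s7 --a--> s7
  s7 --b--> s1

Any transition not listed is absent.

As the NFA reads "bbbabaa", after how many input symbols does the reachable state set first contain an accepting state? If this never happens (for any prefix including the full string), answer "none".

1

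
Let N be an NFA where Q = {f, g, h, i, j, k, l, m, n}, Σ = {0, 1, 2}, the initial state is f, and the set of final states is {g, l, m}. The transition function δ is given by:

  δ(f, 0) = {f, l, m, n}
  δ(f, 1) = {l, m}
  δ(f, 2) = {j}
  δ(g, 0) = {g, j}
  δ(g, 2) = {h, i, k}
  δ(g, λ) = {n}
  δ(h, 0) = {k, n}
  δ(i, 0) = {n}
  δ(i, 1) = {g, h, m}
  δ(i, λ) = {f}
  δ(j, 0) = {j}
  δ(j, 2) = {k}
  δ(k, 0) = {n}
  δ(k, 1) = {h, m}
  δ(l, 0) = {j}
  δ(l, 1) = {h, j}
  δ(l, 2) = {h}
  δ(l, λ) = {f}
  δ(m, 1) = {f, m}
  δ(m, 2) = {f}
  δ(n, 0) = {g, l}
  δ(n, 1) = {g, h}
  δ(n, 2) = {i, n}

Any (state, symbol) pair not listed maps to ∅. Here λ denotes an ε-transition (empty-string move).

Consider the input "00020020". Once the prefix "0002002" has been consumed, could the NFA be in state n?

Start in {f}.
Read '0': f→{f, l, m, n}; now {f, l, m, n}.
Read '0': f→{f, l, m, n}, l→{j}, m→∅, n→{g, l}; now {f, g, j, l, m, n}.
Read '0': f→{f, l, m, n}, g→{g, j}, j→{j}, l→{j}, m→∅, n→{g, l}; now {f, g, j, l, m, n}.
Read '2': f→{j}, g→{h, i, k}, j→{k}, l→{h}, m→{f}, n→{i, n}; now {f, h, i, j, k, n}.
Read '0': f→{f, l, m, n}, h→{k, n}, i→{n}, j→{j}, k→{n}, n→{g, l}; now {f, g, j, k, l, m, n}.
Read '0': f→{f, l, m, n}, g→{g, j}, j→{j}, k→{n}, l→{j}, m→∅, n→{g, l}; now {f, g, j, l, m, n}.
Read '2': f→{j}, g→{h, i, k}, j→{k}, l→{h}, m→{f}, n→{i, n}; now {f, h, i, j, k, n}.
State n is in {f, h, i, j, k, n}.

Yes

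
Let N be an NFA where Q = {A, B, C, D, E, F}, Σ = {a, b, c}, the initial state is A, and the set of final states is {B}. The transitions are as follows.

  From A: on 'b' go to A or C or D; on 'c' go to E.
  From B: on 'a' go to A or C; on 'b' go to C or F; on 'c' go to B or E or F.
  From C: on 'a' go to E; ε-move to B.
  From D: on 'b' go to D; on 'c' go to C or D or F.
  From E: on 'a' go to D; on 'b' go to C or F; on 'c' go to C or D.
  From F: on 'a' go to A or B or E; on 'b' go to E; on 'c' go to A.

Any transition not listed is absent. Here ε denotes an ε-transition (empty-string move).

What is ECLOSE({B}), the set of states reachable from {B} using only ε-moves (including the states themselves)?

Begin with {B}.
No ε-moves leave this set, so the closure equals the set itself.

{B}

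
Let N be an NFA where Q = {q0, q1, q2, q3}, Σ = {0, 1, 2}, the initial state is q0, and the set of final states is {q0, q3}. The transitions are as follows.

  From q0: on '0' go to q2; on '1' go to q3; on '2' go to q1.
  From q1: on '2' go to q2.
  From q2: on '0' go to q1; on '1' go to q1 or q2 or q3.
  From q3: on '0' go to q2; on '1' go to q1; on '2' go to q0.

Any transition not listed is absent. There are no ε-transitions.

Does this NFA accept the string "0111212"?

Start in {q0}.
Read '0': {q0} → {q2}.
Read '1': {q2} → {q1, q2, q3}.
Read '1': {q1, q2, q3} → {q1, q2, q3}.
Read '1': {q1, q2, q3} → {q1, q2, q3}.
Read '2': {q1, q2, q3} → {q0, q2}.
Read '1': {q0, q2} → {q1, q2, q3}.
Read '2': {q1, q2, q3} → {q0, q2}.
The final set {q0, q2} contains the accepting state q0.

Yes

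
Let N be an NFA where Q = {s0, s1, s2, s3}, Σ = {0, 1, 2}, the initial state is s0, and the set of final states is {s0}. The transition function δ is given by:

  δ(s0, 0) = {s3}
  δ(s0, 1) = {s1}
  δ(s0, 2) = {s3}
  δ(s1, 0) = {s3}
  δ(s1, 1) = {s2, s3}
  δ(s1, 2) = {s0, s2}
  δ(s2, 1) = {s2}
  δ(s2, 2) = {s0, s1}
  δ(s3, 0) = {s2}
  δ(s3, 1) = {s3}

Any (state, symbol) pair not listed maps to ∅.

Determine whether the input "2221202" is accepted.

Start in {s0}.
Read '2': s0→{s3}; now {s3}.
Read '2': s3→∅; now ∅.
The set is empty and remains empty for the remaining 5 symbols.
The final set ∅ contains no accepting state.

No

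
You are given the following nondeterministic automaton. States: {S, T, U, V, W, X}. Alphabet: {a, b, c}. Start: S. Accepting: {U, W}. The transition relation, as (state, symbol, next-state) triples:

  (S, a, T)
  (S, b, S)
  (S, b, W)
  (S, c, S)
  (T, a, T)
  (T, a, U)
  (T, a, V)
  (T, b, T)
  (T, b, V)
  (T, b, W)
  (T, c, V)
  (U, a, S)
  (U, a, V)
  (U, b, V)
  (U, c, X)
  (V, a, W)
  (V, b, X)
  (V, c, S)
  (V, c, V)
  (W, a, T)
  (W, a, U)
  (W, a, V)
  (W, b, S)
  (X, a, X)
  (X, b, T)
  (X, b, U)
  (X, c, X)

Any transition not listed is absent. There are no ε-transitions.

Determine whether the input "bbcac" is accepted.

No

Start in {S}.
Read 'b': S→{S, W}; now {S, W}.
Read 'b': S→{S, W}, W→{S}; now {S, W}.
Read 'c': S→{S}, W→∅; now {S}.
Read 'a': S→{T}; now {T}.
Read 'c': T→{V}; now {V}.
The final set {V} contains no accepting state.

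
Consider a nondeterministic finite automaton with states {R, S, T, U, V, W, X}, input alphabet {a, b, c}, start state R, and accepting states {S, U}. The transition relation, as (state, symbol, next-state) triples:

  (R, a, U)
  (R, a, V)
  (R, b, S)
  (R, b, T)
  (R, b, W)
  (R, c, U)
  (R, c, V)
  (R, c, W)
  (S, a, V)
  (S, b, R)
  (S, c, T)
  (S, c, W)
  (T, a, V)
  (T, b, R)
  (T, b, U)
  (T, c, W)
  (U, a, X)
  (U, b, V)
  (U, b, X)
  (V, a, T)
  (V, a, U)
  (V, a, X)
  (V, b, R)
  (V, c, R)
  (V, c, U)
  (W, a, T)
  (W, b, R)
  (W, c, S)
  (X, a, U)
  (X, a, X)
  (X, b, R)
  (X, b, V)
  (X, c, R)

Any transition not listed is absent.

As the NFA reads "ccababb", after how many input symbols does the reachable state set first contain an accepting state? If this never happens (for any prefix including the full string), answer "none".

1

Start in {R}.
Read 'c': R→{U, V, W}; now {U, V, W}.
None of the earlier sets intersect F, but {U, V, W} does.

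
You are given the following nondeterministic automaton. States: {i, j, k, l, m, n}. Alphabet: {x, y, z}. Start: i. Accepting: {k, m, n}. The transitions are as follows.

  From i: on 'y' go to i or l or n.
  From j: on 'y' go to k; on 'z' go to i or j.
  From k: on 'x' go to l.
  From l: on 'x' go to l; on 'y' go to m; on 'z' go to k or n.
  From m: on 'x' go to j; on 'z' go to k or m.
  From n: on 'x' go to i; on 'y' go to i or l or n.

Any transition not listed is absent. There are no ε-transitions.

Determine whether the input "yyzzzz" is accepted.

Yes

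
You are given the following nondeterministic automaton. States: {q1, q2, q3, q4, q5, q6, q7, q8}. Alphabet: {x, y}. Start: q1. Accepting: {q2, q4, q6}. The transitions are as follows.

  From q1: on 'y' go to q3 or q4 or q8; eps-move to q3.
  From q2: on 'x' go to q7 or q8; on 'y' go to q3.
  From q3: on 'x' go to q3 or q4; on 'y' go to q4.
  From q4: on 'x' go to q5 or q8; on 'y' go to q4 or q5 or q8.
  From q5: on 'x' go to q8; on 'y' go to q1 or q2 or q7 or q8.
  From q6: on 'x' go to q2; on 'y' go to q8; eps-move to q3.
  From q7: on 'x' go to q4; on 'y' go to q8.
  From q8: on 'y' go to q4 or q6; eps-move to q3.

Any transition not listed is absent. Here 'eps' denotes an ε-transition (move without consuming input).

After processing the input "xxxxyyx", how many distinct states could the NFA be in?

6

Start: ε-closure({q1}) = {q1, q3}.
Read 'x': {q1, q3} → {q3, q4}.
Read 'x': {q3, q4} → {q3, q4, q5, q8}.
Read 'x': {q3, q4, q5, q8} → {q3, q4, q5, q8}.
Read 'x': {q3, q4, q5, q8} → {q3, q4, q5, q8}.
Read 'y': {q3, q4, q5, q8} → {q1, q2, q3, q4, q5, q6, q7, q8}.
Read 'y': {q1, q2, q3, q4, q5, q6, q7, q8} → {q1, q2, q3, q4, q5, q6, q7, q8}.
Read 'x': {q1, q2, q3, q4, q5, q6, q7, q8} → {q2, q3, q4, q5, q7, q8}.
That set has 6 states.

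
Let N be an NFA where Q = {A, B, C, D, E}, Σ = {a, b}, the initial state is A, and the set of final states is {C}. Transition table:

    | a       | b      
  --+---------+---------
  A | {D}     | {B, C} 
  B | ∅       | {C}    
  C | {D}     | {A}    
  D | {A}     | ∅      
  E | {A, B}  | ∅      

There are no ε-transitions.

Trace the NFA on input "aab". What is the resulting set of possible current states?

{B, C}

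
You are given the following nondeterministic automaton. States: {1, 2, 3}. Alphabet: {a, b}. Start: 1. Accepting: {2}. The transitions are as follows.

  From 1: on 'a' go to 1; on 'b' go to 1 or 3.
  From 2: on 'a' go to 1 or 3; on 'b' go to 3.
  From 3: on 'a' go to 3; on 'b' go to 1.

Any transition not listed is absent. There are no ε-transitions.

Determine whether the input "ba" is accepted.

Start in {1}.
Read 'b': 1→{1, 3}; now {1, 3}.
Read 'a': 1→{1}, 3→{3}; now {1, 3}.
The final set {1, 3} contains no accepting state.

No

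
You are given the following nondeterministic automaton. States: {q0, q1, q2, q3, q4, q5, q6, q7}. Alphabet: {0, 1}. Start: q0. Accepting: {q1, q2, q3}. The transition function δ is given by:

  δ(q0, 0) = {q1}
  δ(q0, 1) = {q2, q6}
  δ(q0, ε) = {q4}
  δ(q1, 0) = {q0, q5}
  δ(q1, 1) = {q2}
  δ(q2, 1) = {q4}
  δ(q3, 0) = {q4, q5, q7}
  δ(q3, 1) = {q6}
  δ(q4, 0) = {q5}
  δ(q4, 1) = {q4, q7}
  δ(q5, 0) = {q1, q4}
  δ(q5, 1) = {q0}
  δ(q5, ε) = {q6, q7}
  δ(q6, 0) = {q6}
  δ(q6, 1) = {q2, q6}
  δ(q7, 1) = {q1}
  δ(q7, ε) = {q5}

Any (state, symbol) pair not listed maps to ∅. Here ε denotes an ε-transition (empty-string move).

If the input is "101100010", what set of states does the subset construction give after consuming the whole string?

{q0, q1, q4, q5, q6, q7}

Start: ε-closure({q0}) = {q0, q4}.
Read '1': {q0, q4} → {q2, q4, q5, q6, q7}.
Read '0': {q2, q4, q5, q6, q7} → {q1, q4, q5, q6, q7}.
Read '1': {q1, q4, q5, q6, q7} → {q0, q1, q2, q4, q5, q6, q7}.
Read '1': {q0, q1, q2, q4, q5, q6, q7} → {q0, q1, q2, q4, q5, q6, q7}.
Read '0': {q0, q1, q2, q4, q5, q6, q7} → {q0, q1, q4, q5, q6, q7}.
Read '0': {q0, q1, q4, q5, q6, q7} → {q0, q1, q4, q5, q6, q7}.
Read '0': {q0, q1, q4, q5, q6, q7} → {q0, q1, q4, q5, q6, q7}.
Read '1': {q0, q1, q4, q5, q6, q7} → {q0, q1, q2, q4, q5, q6, q7}.
Read '0': {q0, q1, q2, q4, q5, q6, q7} → {q0, q1, q4, q5, q6, q7}.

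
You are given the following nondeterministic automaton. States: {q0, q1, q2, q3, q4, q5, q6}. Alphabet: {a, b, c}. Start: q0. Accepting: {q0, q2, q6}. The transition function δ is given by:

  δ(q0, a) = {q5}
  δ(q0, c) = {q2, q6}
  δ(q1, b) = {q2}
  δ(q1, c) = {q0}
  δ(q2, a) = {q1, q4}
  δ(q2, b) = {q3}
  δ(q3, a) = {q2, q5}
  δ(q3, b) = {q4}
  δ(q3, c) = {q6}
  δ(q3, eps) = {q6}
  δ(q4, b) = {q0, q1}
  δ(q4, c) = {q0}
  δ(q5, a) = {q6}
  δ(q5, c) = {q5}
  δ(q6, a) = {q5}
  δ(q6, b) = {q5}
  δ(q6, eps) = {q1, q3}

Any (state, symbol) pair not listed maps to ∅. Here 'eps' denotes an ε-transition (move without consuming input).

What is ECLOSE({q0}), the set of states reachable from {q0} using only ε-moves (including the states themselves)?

{q0}

Begin with {q0}.
No ε-moves leave this set, so the closure equals the set itself.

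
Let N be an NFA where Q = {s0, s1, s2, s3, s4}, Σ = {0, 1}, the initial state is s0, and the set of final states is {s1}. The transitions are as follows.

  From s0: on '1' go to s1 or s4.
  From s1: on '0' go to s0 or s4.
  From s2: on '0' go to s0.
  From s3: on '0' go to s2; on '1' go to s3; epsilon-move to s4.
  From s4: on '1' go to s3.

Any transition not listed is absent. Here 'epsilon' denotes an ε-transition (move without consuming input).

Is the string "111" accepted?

Start in {s0}.
Read '1': s0→{s1, s4}; now {s1, s4}.
Read '1': s1→∅, s4→{s3}; union {s3}; ε-closure = {s3, s4}.
Read '1': s3→{s3}, s4→{s3}; union {s3}; ε-closure = {s3, s4}.
The final set {s3, s4} contains no accepting state.

No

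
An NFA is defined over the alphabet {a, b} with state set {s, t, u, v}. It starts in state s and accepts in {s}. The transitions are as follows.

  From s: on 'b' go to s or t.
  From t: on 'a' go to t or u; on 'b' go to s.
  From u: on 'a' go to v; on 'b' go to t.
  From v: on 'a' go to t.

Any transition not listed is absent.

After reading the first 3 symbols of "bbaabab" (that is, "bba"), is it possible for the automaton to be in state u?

Start in {s}.
Read 'b': s→{s, t}; now {s, t}.
Read 'b': s→{s, t}, t→{s}; now {s, t}.
Read 'a': s→∅, t→{t, u}; now {t, u}.
State u is in {t, u}.

Yes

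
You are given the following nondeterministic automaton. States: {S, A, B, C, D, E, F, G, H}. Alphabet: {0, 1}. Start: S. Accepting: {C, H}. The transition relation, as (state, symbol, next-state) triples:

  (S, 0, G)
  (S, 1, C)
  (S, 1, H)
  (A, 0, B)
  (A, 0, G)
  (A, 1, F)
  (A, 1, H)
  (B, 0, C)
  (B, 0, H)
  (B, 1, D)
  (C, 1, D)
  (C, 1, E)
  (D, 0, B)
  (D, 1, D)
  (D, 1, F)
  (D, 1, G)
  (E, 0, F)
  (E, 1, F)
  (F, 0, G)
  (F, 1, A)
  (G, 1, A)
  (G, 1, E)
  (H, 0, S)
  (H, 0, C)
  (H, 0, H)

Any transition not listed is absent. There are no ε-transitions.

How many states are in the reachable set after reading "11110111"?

5

Start in {S}.
Read '1': S→{C, H}; now {C, H}.
Read '1': C→{D, E}, H→∅; now {D, E}.
Read '1': D→{D, F, G}, E→{F}; now {D, F, G}.
Read '1': D→{D, F, G}, F→{A}, G→{A, E}; now {A, D, E, F, G}.
Read '0': A→{B, G}, D→{B}, E→{F}, F→{G}, G→∅; now {B, F, G}.
Read '1': B→{D}, F→{A}, G→{A, E}; now {A, D, E}.
Read '1': A→{F, H}, D→{D, F, G}, E→{F}; now {D, F, G, H}.
Read '1': D→{D, F, G}, F→{A}, G→{A, E}, H→∅; now {A, D, E, F, G}.
That set has 5 states.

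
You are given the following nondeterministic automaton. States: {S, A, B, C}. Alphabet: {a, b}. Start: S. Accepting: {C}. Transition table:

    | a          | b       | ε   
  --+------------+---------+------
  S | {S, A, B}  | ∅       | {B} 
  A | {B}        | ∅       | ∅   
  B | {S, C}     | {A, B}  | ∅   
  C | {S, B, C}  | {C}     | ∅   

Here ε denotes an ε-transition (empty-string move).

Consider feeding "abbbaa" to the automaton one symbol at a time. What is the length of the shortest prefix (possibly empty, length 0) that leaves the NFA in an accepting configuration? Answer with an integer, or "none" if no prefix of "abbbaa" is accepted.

1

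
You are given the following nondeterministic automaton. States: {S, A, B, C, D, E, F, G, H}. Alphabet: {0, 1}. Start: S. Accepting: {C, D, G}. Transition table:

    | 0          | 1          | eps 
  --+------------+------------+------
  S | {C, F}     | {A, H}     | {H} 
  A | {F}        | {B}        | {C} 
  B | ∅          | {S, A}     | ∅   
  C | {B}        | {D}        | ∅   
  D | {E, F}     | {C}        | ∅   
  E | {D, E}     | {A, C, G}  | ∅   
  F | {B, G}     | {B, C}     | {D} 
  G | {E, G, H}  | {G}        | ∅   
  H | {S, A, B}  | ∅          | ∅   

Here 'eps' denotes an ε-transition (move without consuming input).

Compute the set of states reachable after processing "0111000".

{S, A, B, C, D, E, F, G, H}

Start: ε-closure({S}) = {S, H}.
Read '0': {S, H} → {S, A, B, C, D, F, H}.
Read '1': {S, A, B, C, D, F, H} → {S, A, B, C, D, H}.
Read '1': {S, A, B, C, D, H} → {S, A, B, C, D, H}.
Read '1': {S, A, B, C, D, H} → {S, A, B, C, D, H}.
Read '0': {S, A, B, C, D, H} → {S, A, B, C, D, E, F, H}.
Read '0': {S, A, B, C, D, E, F, H} → {S, A, B, C, D, E, F, G, H}.
Read '0': {S, A, B, C, D, E, F, G, H} → {S, A, B, C, D, E, F, G, H}.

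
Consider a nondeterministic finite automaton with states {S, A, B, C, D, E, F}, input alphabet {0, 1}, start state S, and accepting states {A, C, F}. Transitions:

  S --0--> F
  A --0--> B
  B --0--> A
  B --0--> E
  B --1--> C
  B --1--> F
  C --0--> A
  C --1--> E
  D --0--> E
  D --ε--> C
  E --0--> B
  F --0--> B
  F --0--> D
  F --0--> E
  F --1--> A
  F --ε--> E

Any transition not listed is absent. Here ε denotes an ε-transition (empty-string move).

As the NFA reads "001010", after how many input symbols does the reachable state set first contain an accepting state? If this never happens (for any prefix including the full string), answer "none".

Start in {S}.
Read '0': S→{F}; union {F}; ε-closure = {E, F}.
None of the earlier sets intersect F, but {E, F} does.

1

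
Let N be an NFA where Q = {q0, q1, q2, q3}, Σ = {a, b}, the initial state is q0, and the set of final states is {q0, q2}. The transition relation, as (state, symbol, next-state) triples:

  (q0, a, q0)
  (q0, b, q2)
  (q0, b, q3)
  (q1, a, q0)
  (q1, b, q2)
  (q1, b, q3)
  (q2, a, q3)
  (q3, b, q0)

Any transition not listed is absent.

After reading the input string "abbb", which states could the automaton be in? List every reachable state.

Start in {q0}.
Read 'a': {q0} → {q0}.
Read 'b': {q0} → {q2, q3}.
Read 'b': {q2, q3} → {q0}.
Read 'b': {q0} → {q2, q3}.

{q2, q3}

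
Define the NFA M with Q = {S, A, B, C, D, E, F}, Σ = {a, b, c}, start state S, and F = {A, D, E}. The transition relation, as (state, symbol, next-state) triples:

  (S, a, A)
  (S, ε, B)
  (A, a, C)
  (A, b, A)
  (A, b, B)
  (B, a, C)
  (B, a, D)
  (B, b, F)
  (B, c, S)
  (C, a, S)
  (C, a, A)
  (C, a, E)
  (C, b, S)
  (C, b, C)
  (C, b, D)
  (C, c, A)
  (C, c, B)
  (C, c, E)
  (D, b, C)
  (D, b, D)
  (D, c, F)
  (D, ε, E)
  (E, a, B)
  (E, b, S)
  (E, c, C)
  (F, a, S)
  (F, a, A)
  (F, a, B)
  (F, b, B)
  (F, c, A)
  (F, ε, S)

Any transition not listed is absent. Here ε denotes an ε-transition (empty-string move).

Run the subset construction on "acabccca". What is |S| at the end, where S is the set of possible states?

Start: ε-closure({S}) = {S, B}.
Read 'a': S→{A}, B→{C, D}; union {A, C, D}; ε-closure = {A, C, D, E}.
Read 'c': A→∅, C→{A, B, E}, D→{F}, E→{C}; union {A, B, C, E, F}; ε-closure = {S, A, B, C, E, F}.
Read 'a': S→{A}, A→{C}, B→{C, D}, C→{S, A, E}, E→{B}, F→{S, A, B}; now {S, A, B, C, D, E}.
Read 'b': S→∅, A→{A, B}, B→{F}, C→{S, C, D}, D→{C, D}, E→{S}; union {S, A, B, C, D, F}; ε-closure = {S, A, B, C, D, E, F}.
Read 'c': S→∅, A→∅, B→{S}, C→{A, B, E}, D→{F}, E→{C}, F→{A}; now {S, A, B, C, E, F}.
Read 'c': S→∅, A→∅, B→{S}, C→{A, B, E}, E→{C}, F→{A}; now {S, A, B, C, E}.
Read 'c': S→∅, A→∅, B→{S}, C→{A, B, E}, E→{C}; now {S, A, B, C, E}.
Read 'a': S→{A}, A→{C}, B→{C, D}, C→{S, A, E}, E→{B}; now {S, A, B, C, D, E}.
That set has 6 states.

6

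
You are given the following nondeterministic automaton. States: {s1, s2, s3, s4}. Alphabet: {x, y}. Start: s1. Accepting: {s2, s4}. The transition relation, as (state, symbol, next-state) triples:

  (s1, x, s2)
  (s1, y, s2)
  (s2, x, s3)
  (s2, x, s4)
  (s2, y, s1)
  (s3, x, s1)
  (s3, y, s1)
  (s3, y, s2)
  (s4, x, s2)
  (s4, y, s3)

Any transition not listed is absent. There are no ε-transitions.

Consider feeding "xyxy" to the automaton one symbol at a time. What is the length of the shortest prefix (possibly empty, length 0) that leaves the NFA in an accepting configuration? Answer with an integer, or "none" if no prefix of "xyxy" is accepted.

1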